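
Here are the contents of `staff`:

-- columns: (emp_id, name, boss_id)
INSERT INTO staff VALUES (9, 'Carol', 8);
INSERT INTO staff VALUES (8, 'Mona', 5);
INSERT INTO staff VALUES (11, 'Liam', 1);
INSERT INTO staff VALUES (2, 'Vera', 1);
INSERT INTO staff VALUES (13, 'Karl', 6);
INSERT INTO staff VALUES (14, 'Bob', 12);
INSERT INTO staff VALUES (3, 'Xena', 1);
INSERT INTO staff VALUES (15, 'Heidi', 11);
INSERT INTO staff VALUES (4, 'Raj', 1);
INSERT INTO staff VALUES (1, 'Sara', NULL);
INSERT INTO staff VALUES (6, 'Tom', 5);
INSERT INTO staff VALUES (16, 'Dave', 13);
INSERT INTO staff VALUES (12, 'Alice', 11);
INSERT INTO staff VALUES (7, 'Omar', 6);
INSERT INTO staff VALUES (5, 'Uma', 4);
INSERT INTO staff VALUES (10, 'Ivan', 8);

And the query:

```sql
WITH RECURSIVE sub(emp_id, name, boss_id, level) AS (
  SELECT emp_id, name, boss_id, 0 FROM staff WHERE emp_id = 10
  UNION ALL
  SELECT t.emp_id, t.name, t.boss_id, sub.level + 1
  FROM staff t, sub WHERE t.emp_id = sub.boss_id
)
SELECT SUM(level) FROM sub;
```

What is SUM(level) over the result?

Base: emp_id=10 (Ivan), boss_id=8, level 0.
Iteration 1: join on emp_id=8 -> Mona (id 8, boss_id=5, level 1).
Iteration 2: join on emp_id=5 -> Uma (id 5, boss_id=4, level 2).
Iteration 3: join on emp_id=4 -> Raj (id 4, boss_id=1, level 3).
Iteration 4: join on emp_id=1 -> Sara (id 1, boss_id=NULL, level 4).
Iteration 5: boss_id is NULL; no match; recursion stops.
SUM(level) = 0 + 1 + 2 + 3 + 4 = 10.

10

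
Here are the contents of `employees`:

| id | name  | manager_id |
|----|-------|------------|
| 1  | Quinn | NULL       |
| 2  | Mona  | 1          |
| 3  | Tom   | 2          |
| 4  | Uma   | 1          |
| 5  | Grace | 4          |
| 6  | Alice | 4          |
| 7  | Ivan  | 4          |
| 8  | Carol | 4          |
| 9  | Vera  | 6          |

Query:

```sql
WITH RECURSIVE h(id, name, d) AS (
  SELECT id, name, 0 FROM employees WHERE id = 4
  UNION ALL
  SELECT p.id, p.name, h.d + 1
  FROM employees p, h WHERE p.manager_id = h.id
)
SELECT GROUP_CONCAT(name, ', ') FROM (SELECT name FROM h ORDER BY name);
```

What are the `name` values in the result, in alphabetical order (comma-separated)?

Base: id=4 (Uma) at d 0.
Iteration 1: rows with manager_id in {4} -> Grace (id 5, d 1), Alice (id 6, d 1), Ivan (id 7, d 1), Carol (id 8, d 1).
Iteration 2: rows with manager_id in {5,6,7,8} -> Vera (id 9, d 2).
Iteration 3: no rows with manager_id in {9}; recursion stops.

Alice, Carol, Grace, Ivan, Uma, Vera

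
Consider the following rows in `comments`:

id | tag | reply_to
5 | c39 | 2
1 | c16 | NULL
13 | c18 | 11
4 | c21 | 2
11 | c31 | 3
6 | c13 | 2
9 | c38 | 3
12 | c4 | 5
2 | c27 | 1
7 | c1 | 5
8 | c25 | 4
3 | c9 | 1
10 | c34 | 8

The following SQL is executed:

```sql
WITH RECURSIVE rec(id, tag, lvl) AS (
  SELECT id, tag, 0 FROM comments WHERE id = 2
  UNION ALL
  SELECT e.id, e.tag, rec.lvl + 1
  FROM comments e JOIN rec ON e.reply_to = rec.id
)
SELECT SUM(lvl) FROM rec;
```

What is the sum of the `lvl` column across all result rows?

Base: id=2 (c27) at lvl 0.
Iteration 1: rows with reply_to in {2} -> c21 (id 4, lvl 1), c39 (id 5, lvl 1), c13 (id 6, lvl 1).
Iteration 2: rows with reply_to in {4,5,6} -> c1 (id 7, lvl 2), c25 (id 8, lvl 2), c4 (id 12, lvl 2).
Iteration 3: rows with reply_to in {7,8,12} -> c34 (id 10, lvl 3).
Iteration 4: no rows with reply_to in {10}; recursion stops.
SUM(lvl) = 0 + 1 + 1 + 1 + 2 + 2 + 2 + 3 = 12.

12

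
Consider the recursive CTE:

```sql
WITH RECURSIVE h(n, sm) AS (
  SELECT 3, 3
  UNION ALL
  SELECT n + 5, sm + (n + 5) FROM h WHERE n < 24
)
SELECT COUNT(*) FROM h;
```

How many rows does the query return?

6

Base: n=3, sm=3.
Iteration 1: 3 < 24 holds -> n = 3 + 5 = 8, sm = 3 + 8 = 11.
Iteration 2: 8 < 24 holds -> n = 8 + 5 = 13, sm = 11 + 13 = 24.
Iteration 3: 13 < 24 holds -> n = 13 + 5 = 18, sm = 24 + 18 = 42.
Iteration 4: 18 < 24 holds -> n = 18 + 5 = 23, sm = 42 + 23 = 65.
Iteration 5: 23 < 24 holds -> n = 23 + 5 = 28, sm = 65 + 28 = 93.
Iteration 6: 28 < 24 fails; recursion stops.
Total rows emitted: 6.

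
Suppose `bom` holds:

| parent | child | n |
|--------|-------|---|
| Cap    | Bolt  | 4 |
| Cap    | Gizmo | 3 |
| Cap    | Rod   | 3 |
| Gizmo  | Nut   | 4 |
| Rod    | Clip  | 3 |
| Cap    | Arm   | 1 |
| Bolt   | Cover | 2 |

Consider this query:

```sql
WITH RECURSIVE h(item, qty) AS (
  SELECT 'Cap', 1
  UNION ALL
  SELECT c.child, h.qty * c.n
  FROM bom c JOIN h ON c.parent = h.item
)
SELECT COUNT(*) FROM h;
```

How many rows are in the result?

Base: (Cap, qty=1).
Iteration 1: components of {Cap} -> Arm = 1*1 = 1, Bolt = 1*4 = 4, Gizmo = 1*3 = 3, Rod = 1*3 = 3.
Iteration 2: components of {Arm,Bolt,Gizmo,Rod} -> Clip = 3*3 = 9, Cover = 4*2 = 8, Nut = 3*4 = 12.
Iteration 3: no further components; recursion stops.
Total rows emitted: 8.

8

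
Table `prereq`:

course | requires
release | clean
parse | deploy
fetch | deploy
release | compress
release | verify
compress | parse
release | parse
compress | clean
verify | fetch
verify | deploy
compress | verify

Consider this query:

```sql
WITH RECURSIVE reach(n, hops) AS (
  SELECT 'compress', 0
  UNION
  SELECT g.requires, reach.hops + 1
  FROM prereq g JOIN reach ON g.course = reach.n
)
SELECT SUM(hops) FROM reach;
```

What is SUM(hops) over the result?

10

Base: (compress, hops=0).
Iteration 1: edges from {compress} -> (clean, hops=1), (parse, hops=1), (verify, hops=1).
Iteration 2: edges from {clean,parse,verify} -> (deploy, hops=2), (fetch, hops=2). [UNION drops 1 duplicate row(s)]
Iteration 3: edges from {deploy,fetch} -> (deploy, hops=3).
Iteration 4: no outgoing edges from {deploy}; recursion stops.
SUM(hops) = 0 + 1 + 1 + 1 + 2 + 2 + 3 = 10.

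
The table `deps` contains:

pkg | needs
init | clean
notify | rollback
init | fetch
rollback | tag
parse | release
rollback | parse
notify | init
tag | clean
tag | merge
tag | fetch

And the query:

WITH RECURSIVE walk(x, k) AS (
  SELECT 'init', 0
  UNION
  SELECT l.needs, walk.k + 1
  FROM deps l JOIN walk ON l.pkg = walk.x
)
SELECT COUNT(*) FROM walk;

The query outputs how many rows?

Base: (init, k=0).
Iteration 1: edges from {init} -> (clean, k=1), (fetch, k=1).
Iteration 2: no outgoing edges from {clean,fetch}; recursion stops.
Total rows emitted: 3.

3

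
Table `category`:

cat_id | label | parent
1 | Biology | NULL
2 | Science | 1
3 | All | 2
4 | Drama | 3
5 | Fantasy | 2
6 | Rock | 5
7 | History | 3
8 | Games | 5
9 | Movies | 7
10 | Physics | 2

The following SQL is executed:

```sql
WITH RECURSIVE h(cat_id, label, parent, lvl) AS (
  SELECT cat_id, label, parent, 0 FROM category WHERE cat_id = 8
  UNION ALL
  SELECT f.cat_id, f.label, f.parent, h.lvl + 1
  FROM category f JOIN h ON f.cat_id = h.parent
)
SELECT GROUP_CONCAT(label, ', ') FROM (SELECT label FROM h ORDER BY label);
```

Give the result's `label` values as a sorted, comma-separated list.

Biology, Fantasy, Games, Science

Base: cat_id=8 (Games), parent=5, lvl 0.
Iteration 1: join on cat_id=5 -> Fantasy (id 5, parent=2, lvl 1).
Iteration 2: join on cat_id=2 -> Science (id 2, parent=1, lvl 2).
Iteration 3: join on cat_id=1 -> Biology (id 1, parent=NULL, lvl 3).
Iteration 4: parent is NULL; no match; recursion stops.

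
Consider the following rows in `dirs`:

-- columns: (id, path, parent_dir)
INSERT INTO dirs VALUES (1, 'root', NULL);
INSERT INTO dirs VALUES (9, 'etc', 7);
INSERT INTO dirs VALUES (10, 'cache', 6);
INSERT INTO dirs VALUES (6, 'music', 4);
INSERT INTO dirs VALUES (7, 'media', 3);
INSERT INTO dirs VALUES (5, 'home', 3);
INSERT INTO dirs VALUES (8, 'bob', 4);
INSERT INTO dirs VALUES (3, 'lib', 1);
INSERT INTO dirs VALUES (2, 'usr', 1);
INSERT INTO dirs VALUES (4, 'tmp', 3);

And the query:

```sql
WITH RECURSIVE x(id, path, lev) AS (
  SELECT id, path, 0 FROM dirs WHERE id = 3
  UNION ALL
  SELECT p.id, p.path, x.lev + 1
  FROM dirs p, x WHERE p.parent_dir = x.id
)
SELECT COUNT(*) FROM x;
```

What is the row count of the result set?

Base: id=3 (lib) at lev 0.
Iteration 1: rows with parent_dir in {3} -> tmp (id 4, lev 1), home (id 5, lev 1), media (id 7, lev 1).
Iteration 2: rows with parent_dir in {4,5,7} -> music (id 6, lev 2), bob (id 8, lev 2), etc (id 9, lev 2).
Iteration 3: rows with parent_dir in {6,8,9} -> cache (id 10, lev 3).
Iteration 4: no rows with parent_dir in {10}; recursion stops.
Total rows emitted: 8.

8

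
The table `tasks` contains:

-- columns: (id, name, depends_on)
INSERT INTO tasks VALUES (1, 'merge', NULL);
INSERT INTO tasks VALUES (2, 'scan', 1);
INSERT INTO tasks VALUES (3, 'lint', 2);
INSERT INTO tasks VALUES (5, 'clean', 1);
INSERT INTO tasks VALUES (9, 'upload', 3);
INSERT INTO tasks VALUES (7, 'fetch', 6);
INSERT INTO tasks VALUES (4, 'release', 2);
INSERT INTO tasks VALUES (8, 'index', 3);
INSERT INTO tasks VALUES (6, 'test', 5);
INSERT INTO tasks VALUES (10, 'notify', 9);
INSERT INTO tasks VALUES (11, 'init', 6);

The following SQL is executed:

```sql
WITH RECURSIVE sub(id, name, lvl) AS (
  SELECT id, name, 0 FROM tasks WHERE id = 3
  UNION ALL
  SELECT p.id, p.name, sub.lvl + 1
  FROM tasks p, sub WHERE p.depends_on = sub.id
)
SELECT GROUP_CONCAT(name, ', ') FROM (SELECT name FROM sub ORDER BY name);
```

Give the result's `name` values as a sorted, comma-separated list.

index, lint, notify, upload

Base: id=3 (lint) at lvl 0.
Iteration 1: rows with depends_on in {3} -> index (id 8, lvl 1), upload (id 9, lvl 1).
Iteration 2: rows with depends_on in {8,9} -> notify (id 10, lvl 2).
Iteration 3: no rows with depends_on in {10}; recursion stops.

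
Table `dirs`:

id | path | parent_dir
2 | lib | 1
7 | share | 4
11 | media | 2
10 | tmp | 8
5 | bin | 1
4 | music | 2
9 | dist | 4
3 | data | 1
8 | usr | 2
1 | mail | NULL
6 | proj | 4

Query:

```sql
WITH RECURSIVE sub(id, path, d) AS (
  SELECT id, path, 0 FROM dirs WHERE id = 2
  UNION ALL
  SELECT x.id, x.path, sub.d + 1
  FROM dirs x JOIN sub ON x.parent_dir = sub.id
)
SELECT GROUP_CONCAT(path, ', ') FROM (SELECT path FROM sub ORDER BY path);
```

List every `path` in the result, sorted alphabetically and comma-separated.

Base: id=2 (lib) at d 0.
Iteration 1: rows with parent_dir in {2} -> music (id 4, d 1), usr (id 8, d 1), media (id 11, d 1).
Iteration 2: rows with parent_dir in {4,8,11} -> proj (id 6, d 2), share (id 7, d 2), dist (id 9, d 2), tmp (id 10, d 2).
Iteration 3: no rows with parent_dir in {6,7,9,10}; recursion stops.

dist, lib, media, music, proj, share, tmp, usr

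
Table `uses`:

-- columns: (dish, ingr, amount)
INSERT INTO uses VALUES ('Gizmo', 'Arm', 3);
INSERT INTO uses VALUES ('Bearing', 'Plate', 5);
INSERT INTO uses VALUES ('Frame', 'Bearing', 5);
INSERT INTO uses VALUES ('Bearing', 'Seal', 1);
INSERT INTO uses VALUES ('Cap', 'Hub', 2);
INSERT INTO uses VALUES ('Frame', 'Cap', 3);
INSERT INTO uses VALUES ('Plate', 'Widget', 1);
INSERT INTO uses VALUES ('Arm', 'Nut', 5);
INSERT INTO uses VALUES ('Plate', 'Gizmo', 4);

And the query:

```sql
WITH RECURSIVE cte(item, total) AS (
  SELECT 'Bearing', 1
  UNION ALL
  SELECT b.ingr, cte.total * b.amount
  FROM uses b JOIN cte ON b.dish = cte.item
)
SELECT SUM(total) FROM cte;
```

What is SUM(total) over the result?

392

Base: (Bearing, total=1).
Iteration 1: components of {Bearing} -> Plate = 1*5 = 5, Seal = 1*1 = 1.
Iteration 2: components of {Plate,Seal} -> Gizmo = 5*4 = 20, Widget = 5*1 = 5.
Iteration 3: components of {Gizmo,Widget} -> Arm = 20*3 = 60.
Iteration 4: components of {Arm} -> Nut = 60*5 = 300.
Iteration 5: no further components; recursion stops.
SUM(total) = 1 + 5 + 1 + 5 + 20 + 60 + 300 = 392.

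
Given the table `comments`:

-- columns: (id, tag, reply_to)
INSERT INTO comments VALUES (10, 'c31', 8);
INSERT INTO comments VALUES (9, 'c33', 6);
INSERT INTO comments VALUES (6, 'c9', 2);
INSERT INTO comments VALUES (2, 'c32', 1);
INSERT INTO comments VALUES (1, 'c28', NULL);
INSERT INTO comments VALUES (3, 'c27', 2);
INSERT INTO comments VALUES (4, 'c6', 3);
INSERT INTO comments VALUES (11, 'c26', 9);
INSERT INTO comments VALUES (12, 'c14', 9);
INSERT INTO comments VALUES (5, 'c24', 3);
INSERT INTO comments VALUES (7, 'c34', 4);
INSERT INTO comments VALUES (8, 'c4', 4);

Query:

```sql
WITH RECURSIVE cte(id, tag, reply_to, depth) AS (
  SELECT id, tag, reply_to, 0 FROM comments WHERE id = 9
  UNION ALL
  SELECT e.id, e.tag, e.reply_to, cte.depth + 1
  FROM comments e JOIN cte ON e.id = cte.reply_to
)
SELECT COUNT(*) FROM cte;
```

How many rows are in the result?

4

Base: id=9 (c33), reply_to=6, depth 0.
Iteration 1: join on id=6 -> c9 (id 6, reply_to=2, depth 1).
Iteration 2: join on id=2 -> c32 (id 2, reply_to=1, depth 2).
Iteration 3: join on id=1 -> c28 (id 1, reply_to=NULL, depth 3).
Iteration 4: reply_to is NULL; no match; recursion stops.
Total rows emitted: 4.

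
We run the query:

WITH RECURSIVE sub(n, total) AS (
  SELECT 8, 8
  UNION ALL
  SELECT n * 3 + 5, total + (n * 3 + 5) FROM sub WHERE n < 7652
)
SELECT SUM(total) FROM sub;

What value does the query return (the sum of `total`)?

Base: n=8, total=8.
Iteration 1: 8 < 7652 holds -> n = 8 * 3 + 5 = 29, total = 8 + 29 = 37.
Iteration 2: 29 < 7652 holds -> n = 29 * 3 + 5 = 92, total = 37 + 92 = 129.
Iteration 3: 92 < 7652 holds -> n = 92 * 3 + 5 = 281, total = 129 + 281 = 410.
Iteration 4: 281 < 7652 holds -> n = 281 * 3 + 5 = 848, total = 410 + 848 = 1258.
Iteration 5: 848 < 7652 holds -> n = 848 * 3 + 5 = 2549, total = 1258 + 2549 = 3807.
Iteration 6: 2549 < 7652 holds -> n = 2549 * 3 + 5 = 7652, total = 3807 + 7652 = 11459.
Iteration 7: 7652 < 7652 fails; recursion stops.
SUM(total) = 8 + 37 + 129 + 410 + 1258 + 3807 + 11459 = 17108.

17108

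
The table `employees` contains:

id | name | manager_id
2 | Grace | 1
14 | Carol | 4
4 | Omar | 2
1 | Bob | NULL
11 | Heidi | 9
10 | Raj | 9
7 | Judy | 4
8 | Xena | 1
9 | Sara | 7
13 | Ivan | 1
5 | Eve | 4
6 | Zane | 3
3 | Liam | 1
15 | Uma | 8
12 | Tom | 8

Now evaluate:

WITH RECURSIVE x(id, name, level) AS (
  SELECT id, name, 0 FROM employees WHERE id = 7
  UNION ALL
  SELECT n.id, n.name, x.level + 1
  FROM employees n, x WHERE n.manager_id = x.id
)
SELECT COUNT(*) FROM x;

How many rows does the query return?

Base: id=7 (Judy) at level 0.
Iteration 1: rows with manager_id in {7} -> Sara (id 9, level 1).
Iteration 2: rows with manager_id in {9} -> Raj (id 10, level 2), Heidi (id 11, level 2).
Iteration 3: no rows with manager_id in {10,11}; recursion stops.
Total rows emitted: 4.

4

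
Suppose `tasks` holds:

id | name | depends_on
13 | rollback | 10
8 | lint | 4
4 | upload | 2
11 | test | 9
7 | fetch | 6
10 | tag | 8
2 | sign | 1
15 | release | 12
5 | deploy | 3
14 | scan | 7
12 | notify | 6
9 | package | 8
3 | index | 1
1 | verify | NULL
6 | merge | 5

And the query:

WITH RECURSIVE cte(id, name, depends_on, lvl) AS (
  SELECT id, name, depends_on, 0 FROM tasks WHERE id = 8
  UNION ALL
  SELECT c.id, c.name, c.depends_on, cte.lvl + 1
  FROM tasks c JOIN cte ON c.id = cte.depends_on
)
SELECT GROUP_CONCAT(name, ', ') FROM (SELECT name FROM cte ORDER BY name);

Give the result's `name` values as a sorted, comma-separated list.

Base: id=8 (lint), depends_on=4, lvl 0.
Iteration 1: join on id=4 -> upload (id 4, depends_on=2, lvl 1).
Iteration 2: join on id=2 -> sign (id 2, depends_on=1, lvl 2).
Iteration 3: join on id=1 -> verify (id 1, depends_on=NULL, lvl 3).
Iteration 4: depends_on is NULL; no match; recursion stops.

lint, sign, upload, verify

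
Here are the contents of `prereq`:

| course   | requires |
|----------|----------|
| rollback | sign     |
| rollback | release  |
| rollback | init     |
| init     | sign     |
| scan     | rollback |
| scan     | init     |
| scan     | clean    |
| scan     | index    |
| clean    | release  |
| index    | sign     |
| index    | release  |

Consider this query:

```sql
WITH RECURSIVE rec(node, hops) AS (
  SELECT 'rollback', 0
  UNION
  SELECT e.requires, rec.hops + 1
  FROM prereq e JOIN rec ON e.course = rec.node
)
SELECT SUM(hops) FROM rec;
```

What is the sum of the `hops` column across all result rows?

5

Base: (rollback, hops=0).
Iteration 1: edges from {rollback} -> (init, hops=1), (release, hops=1), (sign, hops=1).
Iteration 2: edges from {init,release,sign} -> (sign, hops=2).
Iteration 3: no outgoing edges from {sign}; recursion stops.
SUM(hops) = 0 + 1 + 1 + 1 + 2 = 5.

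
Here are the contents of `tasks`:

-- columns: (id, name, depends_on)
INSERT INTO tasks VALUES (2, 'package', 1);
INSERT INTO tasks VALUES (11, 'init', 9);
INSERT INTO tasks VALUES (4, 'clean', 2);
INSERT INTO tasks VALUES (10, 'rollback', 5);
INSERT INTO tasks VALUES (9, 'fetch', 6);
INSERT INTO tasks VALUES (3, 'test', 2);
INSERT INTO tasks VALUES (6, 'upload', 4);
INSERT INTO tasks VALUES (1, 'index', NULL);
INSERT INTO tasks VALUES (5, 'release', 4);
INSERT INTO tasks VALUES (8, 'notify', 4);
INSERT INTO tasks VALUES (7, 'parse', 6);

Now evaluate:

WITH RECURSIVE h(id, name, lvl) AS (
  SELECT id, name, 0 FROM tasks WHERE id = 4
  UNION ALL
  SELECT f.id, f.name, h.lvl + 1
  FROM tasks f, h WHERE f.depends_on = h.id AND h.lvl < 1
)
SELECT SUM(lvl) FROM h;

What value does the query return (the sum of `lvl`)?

3

Base: id=4 (clean) at lvl 0.
Iteration 1: rows with depends_on in {4} -> release (id 5, lvl 1), upload (id 6, lvl 1), notify (id 8, lvl 1).
Iteration 2: lvl < 1 fails for all current rows; recursion stops.
SUM(lvl) = 0 + 1 + 1 + 1 = 3.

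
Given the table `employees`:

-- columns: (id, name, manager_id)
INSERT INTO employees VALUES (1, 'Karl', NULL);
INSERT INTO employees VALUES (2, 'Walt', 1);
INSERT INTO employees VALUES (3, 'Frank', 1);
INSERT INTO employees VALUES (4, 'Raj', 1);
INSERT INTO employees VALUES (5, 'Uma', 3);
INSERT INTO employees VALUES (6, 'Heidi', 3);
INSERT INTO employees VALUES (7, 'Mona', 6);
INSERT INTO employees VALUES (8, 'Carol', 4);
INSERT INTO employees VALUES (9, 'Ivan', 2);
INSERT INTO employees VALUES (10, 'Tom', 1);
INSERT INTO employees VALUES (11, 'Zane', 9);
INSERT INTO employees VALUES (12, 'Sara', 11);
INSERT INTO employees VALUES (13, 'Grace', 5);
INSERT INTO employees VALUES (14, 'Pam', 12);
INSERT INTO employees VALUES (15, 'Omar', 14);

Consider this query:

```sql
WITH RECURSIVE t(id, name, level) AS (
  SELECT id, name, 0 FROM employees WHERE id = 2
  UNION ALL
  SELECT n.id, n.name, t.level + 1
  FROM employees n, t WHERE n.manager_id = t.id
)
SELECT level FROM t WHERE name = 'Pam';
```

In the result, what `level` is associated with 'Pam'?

4

Base: id=2 (Walt) at level 0.
Iteration 1: rows with manager_id in {2} -> Ivan (id 9, level 1).
Iteration 2: rows with manager_id in {9} -> Zane (id 11, level 2).
Iteration 3: rows with manager_id in {11} -> Sara (id 12, level 3).
Iteration 4: rows with manager_id in {12} -> Pam (id 14, level 4).
Iteration 5: rows with manager_id in {14} -> Omar (id 15, level 5).
Iteration 6: no rows with manager_id in {15}; recursion stops.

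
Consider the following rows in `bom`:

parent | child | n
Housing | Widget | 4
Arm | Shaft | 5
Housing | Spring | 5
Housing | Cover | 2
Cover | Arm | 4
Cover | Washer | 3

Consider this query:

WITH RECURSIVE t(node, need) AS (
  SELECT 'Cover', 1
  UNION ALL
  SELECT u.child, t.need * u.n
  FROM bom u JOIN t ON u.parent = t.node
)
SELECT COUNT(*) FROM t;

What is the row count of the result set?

4

Base: (Cover, need=1).
Iteration 1: components of {Cover} -> Arm = 1*4 = 4, Washer = 1*3 = 3.
Iteration 2: components of {Arm,Washer} -> Shaft = 4*5 = 20.
Iteration 3: no further components; recursion stops.
Total rows emitted: 4.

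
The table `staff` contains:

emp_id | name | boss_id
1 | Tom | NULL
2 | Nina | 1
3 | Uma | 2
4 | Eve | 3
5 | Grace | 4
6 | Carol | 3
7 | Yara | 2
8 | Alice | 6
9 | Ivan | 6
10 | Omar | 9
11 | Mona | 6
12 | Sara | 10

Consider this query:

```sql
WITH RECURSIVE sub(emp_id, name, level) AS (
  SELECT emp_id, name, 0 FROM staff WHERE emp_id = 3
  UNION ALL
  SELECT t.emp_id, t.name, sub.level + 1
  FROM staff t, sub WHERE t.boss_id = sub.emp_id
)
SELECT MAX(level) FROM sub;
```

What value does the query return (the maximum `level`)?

4

Base: emp_id=3 (Uma) at level 0.
Iteration 1: rows with boss_id in {3} -> Eve (id 4, level 1), Carol (id 6, level 1).
Iteration 2: rows with boss_id in {4,6} -> Grace (id 5, level 2), Alice (id 8, level 2), Ivan (id 9, level 2), Mona (id 11, level 2).
Iteration 3: rows with boss_id in {5,8,9,11} -> Omar (id 10, level 3).
Iteration 4: rows with boss_id in {10} -> Sara (id 12, level 4).
Iteration 5: no rows with boss_id in {12}; recursion stops.
level values: 0, 1, 1, 2, 2, 2, 2, 3, 4; the maximum is 4.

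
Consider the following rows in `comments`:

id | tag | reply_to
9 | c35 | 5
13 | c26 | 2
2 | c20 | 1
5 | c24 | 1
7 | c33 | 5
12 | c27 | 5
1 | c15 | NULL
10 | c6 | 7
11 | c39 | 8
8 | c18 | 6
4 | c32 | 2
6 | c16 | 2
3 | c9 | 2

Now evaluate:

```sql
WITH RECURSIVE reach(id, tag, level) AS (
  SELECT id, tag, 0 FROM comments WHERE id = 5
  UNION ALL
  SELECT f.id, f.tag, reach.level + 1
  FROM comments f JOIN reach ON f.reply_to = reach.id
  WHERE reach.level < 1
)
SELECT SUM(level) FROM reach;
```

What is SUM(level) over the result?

Base: id=5 (c24) at level 0.
Iteration 1: rows with reply_to in {5} -> c33 (id 7, level 1), c35 (id 9, level 1), c27 (id 12, level 1).
Iteration 2: level < 1 fails for all current rows; recursion stops.
SUM(level) = 0 + 1 + 1 + 1 = 3.

3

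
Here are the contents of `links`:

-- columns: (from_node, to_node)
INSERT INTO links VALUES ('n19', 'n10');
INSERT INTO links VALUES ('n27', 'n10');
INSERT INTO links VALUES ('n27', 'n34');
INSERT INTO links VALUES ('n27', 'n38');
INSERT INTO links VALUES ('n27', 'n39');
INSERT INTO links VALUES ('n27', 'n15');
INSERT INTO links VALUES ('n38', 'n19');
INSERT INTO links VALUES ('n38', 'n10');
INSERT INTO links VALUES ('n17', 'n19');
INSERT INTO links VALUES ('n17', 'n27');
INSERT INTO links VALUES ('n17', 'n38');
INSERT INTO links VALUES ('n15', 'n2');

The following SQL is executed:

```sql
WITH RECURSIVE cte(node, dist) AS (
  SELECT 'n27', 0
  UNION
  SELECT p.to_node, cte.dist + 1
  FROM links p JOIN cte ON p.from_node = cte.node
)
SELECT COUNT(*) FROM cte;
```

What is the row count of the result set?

Base: (n27, dist=0).
Iteration 1: edges from {n27} -> (n10, dist=1), (n15, dist=1), (n34, dist=1), (n38, dist=1), (n39, dist=1).
Iteration 2: edges from {n10,n15,n34,n38,n39} -> (n10, dist=2), (n19, dist=2), (n2, dist=2).
Iteration 3: edges from {n10,n19,n2} -> (n10, dist=3).
Iteration 4: no outgoing edges from {n10}; recursion stops.
Total rows emitted: 10.

10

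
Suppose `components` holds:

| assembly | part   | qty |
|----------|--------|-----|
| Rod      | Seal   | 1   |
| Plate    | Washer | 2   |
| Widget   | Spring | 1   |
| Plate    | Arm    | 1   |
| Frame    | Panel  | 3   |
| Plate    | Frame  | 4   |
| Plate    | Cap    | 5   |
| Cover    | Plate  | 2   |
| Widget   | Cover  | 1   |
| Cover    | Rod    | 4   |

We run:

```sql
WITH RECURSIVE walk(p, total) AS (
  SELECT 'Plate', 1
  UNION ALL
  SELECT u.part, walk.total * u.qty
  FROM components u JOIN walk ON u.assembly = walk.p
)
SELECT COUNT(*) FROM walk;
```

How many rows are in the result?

6

Base: (Plate, total=1).
Iteration 1: components of {Plate} -> Arm = 1*1 = 1, Cap = 1*5 = 5, Frame = 1*4 = 4, Washer = 1*2 = 2.
Iteration 2: components of {Arm,Cap,Frame,Washer} -> Panel = 4*3 = 12.
Iteration 3: no further components; recursion stops.
Total rows emitted: 6.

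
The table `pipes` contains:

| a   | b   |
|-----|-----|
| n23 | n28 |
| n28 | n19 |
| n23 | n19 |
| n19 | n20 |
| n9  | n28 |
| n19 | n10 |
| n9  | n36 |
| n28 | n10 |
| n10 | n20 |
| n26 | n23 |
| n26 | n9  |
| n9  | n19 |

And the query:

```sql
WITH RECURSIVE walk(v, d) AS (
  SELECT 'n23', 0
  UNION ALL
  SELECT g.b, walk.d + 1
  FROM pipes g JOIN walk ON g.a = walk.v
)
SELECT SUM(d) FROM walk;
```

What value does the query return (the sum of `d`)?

Base: (n23, d=0).
Iteration 1: edges from {n23} -> (n19, d=1), (n28, d=1).
Iteration 2: edges from {n19,n28} -> (n10, d=2) x2, (n19, d=2), (n20, d=2). [UNION ALL keeps all 4 new rows, including repeats]
Iteration 3: edges from {n10,n19,n20} -> (n10, d=3), (n20, d=3) x3. [UNION ALL keeps all 4 new rows, including repeats]
Iteration 4: edges from {n10,n20} -> (n20, d=4).
Iteration 5: no outgoing edges from {n20}; recursion stops.
SUM(d) = 0 + 1 + 1 + 2 + 2 + 2 + 2 + 3 + 3 + 3 + 3 + 4 = 26.

26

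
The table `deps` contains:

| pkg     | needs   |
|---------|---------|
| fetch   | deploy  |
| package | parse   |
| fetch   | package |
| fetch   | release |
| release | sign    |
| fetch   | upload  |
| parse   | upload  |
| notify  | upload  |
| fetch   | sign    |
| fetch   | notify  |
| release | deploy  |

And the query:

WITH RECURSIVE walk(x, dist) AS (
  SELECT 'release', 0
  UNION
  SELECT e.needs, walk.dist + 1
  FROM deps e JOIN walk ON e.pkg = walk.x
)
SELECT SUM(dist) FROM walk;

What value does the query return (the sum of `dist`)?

Base: (release, dist=0).
Iteration 1: edges from {release} -> (deploy, dist=1), (sign, dist=1).
Iteration 2: no outgoing edges from {deploy,sign}; recursion stops.
SUM(dist) = 0 + 1 + 1 = 2.

2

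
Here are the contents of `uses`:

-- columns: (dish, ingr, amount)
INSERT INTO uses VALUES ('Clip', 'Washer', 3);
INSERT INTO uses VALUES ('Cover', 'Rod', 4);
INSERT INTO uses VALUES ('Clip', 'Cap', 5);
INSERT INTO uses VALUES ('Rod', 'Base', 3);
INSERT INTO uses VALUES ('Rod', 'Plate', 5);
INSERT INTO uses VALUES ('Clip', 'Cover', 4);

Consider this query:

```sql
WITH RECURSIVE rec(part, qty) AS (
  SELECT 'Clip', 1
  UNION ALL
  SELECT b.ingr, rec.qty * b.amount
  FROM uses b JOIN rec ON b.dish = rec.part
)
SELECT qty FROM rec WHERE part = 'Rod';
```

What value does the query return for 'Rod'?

16

Base: (Clip, qty=1).
Iteration 1: components of {Clip} -> Cap = 1*5 = 5, Cover = 1*4 = 4, Washer = 1*3 = 3.
Iteration 2: components of {Cap,Cover,Washer} -> Rod = 4*4 = 16.
Iteration 3: components of {Rod} -> Base = 16*3 = 48, Plate = 16*5 = 80.
Iteration 4: no further components; recursion stops.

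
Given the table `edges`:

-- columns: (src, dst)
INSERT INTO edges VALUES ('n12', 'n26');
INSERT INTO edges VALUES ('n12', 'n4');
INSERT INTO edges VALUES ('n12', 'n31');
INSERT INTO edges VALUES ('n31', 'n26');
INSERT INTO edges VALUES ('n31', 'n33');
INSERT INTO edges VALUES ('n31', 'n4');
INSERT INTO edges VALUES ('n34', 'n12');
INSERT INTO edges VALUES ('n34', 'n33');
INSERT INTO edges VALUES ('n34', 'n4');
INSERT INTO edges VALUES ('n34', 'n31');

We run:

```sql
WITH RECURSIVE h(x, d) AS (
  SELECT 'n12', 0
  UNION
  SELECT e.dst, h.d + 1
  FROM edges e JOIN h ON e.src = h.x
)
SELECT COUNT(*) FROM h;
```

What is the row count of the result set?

Base: (n12, d=0).
Iteration 1: edges from {n12} -> (n26, d=1), (n31, d=1), (n4, d=1).
Iteration 2: edges from {n26,n31,n4} -> (n26, d=2), (n33, d=2), (n4, d=2).
Iteration 3: no outgoing edges from {n26,n33,n4}; recursion stops.
Total rows emitted: 7.

7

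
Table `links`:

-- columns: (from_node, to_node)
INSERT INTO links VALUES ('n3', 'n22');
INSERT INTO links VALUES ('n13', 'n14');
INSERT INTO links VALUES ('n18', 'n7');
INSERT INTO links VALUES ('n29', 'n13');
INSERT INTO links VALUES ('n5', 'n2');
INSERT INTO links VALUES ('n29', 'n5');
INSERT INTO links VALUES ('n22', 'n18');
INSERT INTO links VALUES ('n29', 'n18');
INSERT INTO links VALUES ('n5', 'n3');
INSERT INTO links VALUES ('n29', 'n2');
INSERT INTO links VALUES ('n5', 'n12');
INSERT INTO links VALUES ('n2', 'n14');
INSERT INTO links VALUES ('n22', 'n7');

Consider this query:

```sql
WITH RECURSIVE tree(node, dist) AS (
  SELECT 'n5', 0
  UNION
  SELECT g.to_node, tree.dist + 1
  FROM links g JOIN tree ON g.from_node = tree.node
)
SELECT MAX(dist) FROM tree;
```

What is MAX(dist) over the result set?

4

Base: (n5, dist=0).
Iteration 1: edges from {n5} -> (n12, dist=1), (n2, dist=1), (n3, dist=1).
Iteration 2: edges from {n12,n2,n3} -> (n14, dist=2), (n22, dist=2).
Iteration 3: edges from {n14,n22} -> (n18, dist=3), (n7, dist=3).
Iteration 4: edges from {n18,n7} -> (n7, dist=4).
Iteration 5: no outgoing edges from {n7}; recursion stops.
dist values: 0, 1, 1, 1, 2, 2, 3, 3, 4; the maximum is 4.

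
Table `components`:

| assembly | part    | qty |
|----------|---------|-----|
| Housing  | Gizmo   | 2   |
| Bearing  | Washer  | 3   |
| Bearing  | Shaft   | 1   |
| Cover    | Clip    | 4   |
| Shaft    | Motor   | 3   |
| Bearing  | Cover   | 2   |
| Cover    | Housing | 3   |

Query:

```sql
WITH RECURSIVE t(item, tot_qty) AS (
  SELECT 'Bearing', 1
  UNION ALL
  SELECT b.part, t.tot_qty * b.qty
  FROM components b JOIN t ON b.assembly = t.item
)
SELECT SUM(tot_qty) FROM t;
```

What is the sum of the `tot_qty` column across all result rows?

Base: (Bearing, tot_qty=1).
Iteration 1: components of {Bearing} -> Cover = 1*2 = 2, Shaft = 1*1 = 1, Washer = 1*3 = 3.
Iteration 2: components of {Cover,Shaft,Washer} -> Clip = 2*4 = 8, Housing = 2*3 = 6, Motor = 1*3 = 3.
Iteration 3: components of {Clip,Housing,Motor} -> Gizmo = 6*2 = 12.
Iteration 4: no further components; recursion stops.
SUM(tot_qty) = 1 + 2 + 1 + 3 + 6 + 8 + 3 + 12 = 36.

36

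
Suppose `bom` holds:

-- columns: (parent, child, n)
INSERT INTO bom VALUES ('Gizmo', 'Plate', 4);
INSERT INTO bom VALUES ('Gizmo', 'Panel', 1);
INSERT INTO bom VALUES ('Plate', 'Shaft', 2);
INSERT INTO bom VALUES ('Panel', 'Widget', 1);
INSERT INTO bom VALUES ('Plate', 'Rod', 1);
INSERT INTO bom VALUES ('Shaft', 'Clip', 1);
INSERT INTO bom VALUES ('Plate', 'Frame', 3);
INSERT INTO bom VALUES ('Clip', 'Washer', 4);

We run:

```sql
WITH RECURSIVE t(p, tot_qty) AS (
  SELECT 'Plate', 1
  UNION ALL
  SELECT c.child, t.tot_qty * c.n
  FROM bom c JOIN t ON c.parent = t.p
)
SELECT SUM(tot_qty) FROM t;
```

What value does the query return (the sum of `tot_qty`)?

17

Base: (Plate, tot_qty=1).
Iteration 1: components of {Plate} -> Frame = 1*3 = 3, Rod = 1*1 = 1, Shaft = 1*2 = 2.
Iteration 2: components of {Frame,Rod,Shaft} -> Clip = 2*1 = 2.
Iteration 3: components of {Clip} -> Washer = 2*4 = 8.
Iteration 4: no further components; recursion stops.
SUM(tot_qty) = 1 + 2 + 1 + 3 + 2 + 8 = 17.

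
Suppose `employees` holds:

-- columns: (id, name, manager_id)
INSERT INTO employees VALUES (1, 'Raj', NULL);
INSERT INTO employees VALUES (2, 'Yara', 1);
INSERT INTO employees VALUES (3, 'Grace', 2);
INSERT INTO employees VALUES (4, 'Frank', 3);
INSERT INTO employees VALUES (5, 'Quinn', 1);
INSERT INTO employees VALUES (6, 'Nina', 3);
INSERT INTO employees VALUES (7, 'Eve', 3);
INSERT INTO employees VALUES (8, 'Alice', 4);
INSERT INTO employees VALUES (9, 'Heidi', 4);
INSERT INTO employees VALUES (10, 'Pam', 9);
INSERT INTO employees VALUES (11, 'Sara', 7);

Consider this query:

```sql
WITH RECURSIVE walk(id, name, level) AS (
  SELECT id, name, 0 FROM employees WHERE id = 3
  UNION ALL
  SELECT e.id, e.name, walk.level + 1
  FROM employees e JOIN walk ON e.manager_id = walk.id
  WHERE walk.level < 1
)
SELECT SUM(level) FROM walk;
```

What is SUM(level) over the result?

3

Base: id=3 (Grace) at level 0.
Iteration 1: rows with manager_id in {3} -> Frank (id 4, level 1), Nina (id 6, level 1), Eve (id 7, level 1).
Iteration 2: level < 1 fails for all current rows; recursion stops.
SUM(level) = 0 + 1 + 1 + 1 = 3.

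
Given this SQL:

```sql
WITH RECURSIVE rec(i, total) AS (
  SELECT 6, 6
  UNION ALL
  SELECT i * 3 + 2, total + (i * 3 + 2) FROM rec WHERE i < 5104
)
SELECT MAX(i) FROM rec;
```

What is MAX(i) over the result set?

15308

Base: i=6, total=6.
Iteration 1: 6 < 5104 holds -> i = 6 * 3 + 2 = 20, total = 6 + 20 = 26.
Iteration 2: 20 < 5104 holds -> i = 20 * 3 + 2 = 62, total = 26 + 62 = 88.
Iteration 3: 62 < 5104 holds -> i = 62 * 3 + 2 = 188, total = 88 + 188 = 276.
Iteration 4: 188 < 5104 holds -> i = 188 * 3 + 2 = 566, total = 276 + 566 = 842.
Iteration 5: 566 < 5104 holds -> i = 566 * 3 + 2 = 1700, total = 842 + 1700 = 2542.
Iteration 6: 1700 < 5104 holds -> i = 1700 * 3 + 2 = 5102, total = 2542 + 5102 = 7644.
Iteration 7: 5102 < 5104 holds -> i = 5102 * 3 + 2 = 15308, total = 7644 + 15308 = 22952.
Iteration 8: 15308 < 5104 fails; recursion stops.
i values: 6, 20, 62, 188, 566, 1700, 5102, 15308; the maximum is 15308.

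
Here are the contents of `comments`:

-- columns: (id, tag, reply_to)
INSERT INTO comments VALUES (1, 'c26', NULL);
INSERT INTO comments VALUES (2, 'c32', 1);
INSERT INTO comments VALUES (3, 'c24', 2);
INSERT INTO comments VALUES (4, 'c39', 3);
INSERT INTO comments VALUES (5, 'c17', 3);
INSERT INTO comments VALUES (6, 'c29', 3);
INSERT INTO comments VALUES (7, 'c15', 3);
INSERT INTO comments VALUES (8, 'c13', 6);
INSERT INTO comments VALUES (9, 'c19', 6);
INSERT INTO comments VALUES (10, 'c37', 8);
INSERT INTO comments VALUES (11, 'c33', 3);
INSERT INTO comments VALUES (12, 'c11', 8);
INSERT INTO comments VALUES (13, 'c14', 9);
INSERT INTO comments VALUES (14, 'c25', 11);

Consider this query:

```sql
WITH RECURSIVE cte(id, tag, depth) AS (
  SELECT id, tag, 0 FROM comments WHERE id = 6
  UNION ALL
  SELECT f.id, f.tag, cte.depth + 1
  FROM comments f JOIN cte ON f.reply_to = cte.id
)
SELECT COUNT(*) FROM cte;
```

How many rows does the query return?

6

Base: id=6 (c29) at depth 0.
Iteration 1: rows with reply_to in {6} -> c13 (id 8, depth 1), c19 (id 9, depth 1).
Iteration 2: rows with reply_to in {8,9} -> c37 (id 10, depth 2), c11 (id 12, depth 2), c14 (id 13, depth 2).
Iteration 3: no rows with reply_to in {10,12,13}; recursion stops.
Total rows emitted: 6.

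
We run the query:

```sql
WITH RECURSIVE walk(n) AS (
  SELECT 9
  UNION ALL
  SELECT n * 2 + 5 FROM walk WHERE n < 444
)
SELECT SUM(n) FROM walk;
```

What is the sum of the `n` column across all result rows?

Base: n=9.
Iteration 1: 9 < 444 holds -> n = 9 * 2 + 5 = 23.
Iteration 2: 23 < 444 holds -> n = 23 * 2 + 5 = 51.
Iteration 3: 51 < 444 holds -> n = 51 * 2 + 5 = 107.
Iteration 4: 107 < 444 holds -> n = 107 * 2 + 5 = 219.
Iteration 5: 219 < 444 holds -> n = 219 * 2 + 5 = 443.
Iteration 6: 443 < 444 holds -> n = 443 * 2 + 5 = 891.
Iteration 7: 891 < 444 fails; recursion stops.
SUM(n) = 9 + 23 + 51 + 107 + 219 + 443 + 891 = 1743.

1743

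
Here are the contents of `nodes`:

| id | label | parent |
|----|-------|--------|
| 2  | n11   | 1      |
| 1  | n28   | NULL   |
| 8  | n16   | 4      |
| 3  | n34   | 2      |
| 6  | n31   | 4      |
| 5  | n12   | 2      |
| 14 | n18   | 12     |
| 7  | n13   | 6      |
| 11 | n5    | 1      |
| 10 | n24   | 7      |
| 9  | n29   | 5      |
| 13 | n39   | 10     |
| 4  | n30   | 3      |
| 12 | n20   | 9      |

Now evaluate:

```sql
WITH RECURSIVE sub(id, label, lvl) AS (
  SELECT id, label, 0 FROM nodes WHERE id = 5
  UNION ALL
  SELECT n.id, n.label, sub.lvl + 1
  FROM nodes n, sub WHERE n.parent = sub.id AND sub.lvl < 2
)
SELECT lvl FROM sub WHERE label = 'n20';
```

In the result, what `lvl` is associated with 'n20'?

2

Base: id=5 (n12) at lvl 0.
Iteration 1: rows with parent in {5} -> n29 (id 9, lvl 1).
Iteration 2: rows with parent in {9} -> n20 (id 12, lvl 2).
Iteration 3: lvl < 2 fails for all current rows; recursion stops.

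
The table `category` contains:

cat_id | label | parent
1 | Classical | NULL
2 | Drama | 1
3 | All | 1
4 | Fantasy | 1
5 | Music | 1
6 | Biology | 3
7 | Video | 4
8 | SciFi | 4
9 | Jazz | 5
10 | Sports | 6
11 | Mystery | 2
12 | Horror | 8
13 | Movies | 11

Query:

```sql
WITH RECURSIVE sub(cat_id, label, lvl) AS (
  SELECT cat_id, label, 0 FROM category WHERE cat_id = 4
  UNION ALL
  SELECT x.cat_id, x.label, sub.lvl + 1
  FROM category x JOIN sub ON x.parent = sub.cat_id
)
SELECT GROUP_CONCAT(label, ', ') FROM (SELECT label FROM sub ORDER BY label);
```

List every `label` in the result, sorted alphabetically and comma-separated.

Base: cat_id=4 (Fantasy) at lvl 0.
Iteration 1: rows with parent in {4} -> Video (id 7, lvl 1), SciFi (id 8, lvl 1).
Iteration 2: rows with parent in {7,8} -> Horror (id 12, lvl 2).
Iteration 3: no rows with parent in {12}; recursion stops.

Fantasy, Horror, SciFi, Video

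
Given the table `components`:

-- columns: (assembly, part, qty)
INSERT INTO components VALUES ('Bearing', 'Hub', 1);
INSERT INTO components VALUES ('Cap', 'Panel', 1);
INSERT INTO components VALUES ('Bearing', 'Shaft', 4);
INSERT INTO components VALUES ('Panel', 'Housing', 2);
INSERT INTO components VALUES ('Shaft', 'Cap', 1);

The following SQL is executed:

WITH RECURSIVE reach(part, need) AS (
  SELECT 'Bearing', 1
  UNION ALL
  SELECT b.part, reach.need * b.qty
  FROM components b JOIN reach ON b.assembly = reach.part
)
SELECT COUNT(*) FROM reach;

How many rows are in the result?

6

Base: (Bearing, need=1).
Iteration 1: components of {Bearing} -> Hub = 1*1 = 1, Shaft = 1*4 = 4.
Iteration 2: components of {Hub,Shaft} -> Cap = 4*1 = 4.
Iteration 3: components of {Cap} -> Panel = 4*1 = 4.
Iteration 4: components of {Panel} -> Housing = 4*2 = 8.
Iteration 5: no further components; recursion stops.
Total rows emitted: 6.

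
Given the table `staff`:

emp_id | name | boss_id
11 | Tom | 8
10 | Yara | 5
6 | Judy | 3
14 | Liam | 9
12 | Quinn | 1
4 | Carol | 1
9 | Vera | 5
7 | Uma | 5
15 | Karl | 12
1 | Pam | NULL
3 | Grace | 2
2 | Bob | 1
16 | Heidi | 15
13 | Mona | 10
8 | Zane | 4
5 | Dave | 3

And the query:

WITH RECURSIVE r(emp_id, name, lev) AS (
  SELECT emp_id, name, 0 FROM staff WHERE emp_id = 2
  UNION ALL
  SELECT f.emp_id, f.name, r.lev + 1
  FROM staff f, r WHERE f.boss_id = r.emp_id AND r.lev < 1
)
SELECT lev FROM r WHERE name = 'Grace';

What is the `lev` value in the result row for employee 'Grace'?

Base: emp_id=2 (Bob) at lev 0.
Iteration 1: rows with boss_id in {2} -> Grace (id 3, lev 1).
Iteration 2: lev < 1 fails for all current rows; recursion stops.

1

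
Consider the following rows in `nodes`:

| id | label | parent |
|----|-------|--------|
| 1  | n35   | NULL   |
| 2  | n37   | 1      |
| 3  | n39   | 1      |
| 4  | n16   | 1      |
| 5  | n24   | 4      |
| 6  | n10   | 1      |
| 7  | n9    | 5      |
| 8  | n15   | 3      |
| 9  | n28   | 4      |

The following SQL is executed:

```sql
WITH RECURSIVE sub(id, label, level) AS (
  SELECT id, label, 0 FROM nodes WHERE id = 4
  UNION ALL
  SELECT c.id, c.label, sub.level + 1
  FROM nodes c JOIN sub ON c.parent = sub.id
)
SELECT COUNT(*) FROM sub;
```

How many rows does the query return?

Base: id=4 (n16) at level 0.
Iteration 1: rows with parent in {4} -> n24 (id 5, level 1), n28 (id 9, level 1).
Iteration 2: rows with parent in {5,9} -> n9 (id 7, level 2).
Iteration 3: no rows with parent in {7}; recursion stops.
Total rows emitted: 4.

4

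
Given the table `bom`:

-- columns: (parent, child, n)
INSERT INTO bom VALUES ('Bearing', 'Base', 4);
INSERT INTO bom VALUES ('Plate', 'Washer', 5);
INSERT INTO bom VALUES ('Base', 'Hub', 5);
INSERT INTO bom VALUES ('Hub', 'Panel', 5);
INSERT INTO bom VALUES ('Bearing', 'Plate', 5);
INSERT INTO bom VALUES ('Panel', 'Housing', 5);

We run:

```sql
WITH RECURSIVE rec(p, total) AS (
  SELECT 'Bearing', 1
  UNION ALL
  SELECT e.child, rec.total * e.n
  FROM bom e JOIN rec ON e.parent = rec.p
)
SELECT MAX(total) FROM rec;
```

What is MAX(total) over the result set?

500

Base: (Bearing, total=1).
Iteration 1: components of {Bearing} -> Base = 1*4 = 4, Plate = 1*5 = 5.
Iteration 2: components of {Base,Plate} -> Hub = 4*5 = 20, Washer = 5*5 = 25.
Iteration 3: components of {Hub,Washer} -> Panel = 20*5 = 100.
Iteration 4: components of {Panel} -> Housing = 100*5 = 500.
Iteration 5: no further components; recursion stops.
total values: 1, 4, 5, 20, 25, 100, 500; the maximum is 500.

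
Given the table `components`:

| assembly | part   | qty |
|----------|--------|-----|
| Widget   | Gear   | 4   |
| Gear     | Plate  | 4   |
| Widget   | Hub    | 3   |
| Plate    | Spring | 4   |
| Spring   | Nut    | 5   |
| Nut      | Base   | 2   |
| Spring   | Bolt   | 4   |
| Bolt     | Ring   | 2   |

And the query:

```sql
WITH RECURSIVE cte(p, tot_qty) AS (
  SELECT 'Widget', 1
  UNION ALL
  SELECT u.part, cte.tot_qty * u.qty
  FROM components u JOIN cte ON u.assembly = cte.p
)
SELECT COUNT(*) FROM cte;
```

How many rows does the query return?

Base: (Widget, tot_qty=1).
Iteration 1: components of {Widget} -> Gear = 1*4 = 4, Hub = 1*3 = 3.
Iteration 2: components of {Gear,Hub} -> Plate = 4*4 = 16.
Iteration 3: components of {Plate} -> Spring = 16*4 = 64.
Iteration 4: components of {Spring} -> Bolt = 64*4 = 256, Nut = 64*5 = 320.
Iteration 5: components of {Bolt,Nut} -> Base = 320*2 = 640, Ring = 256*2 = 512.
Iteration 6: no further components; recursion stops.
Total rows emitted: 9.

9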